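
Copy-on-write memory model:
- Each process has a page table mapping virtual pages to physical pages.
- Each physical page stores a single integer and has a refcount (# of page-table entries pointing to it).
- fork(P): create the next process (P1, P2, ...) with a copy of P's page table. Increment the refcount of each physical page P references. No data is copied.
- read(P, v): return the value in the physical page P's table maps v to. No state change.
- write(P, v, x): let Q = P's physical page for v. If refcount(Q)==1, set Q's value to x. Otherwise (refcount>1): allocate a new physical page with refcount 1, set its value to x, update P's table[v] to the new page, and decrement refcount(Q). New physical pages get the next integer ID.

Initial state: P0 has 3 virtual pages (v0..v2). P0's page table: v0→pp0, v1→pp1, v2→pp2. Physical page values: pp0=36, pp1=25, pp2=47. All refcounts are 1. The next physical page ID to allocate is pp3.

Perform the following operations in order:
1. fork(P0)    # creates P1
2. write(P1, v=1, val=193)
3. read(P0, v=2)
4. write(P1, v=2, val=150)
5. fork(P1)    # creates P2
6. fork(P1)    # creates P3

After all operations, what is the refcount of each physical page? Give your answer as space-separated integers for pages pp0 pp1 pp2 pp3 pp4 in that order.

Op 1: fork(P0) -> P1. 3 ppages; refcounts: pp0:2 pp1:2 pp2:2
Op 2: write(P1, v1, 193). refcount(pp1)=2>1 -> COPY to pp3. 4 ppages; refcounts: pp0:2 pp1:1 pp2:2 pp3:1
Op 3: read(P0, v2) -> 47. No state change.
Op 4: write(P1, v2, 150). refcount(pp2)=2>1 -> COPY to pp4. 5 ppages; refcounts: pp0:2 pp1:1 pp2:1 pp3:1 pp4:1
Op 5: fork(P1) -> P2. 5 ppages; refcounts: pp0:3 pp1:1 pp2:1 pp3:2 pp4:2
Op 6: fork(P1) -> P3. 5 ppages; refcounts: pp0:4 pp1:1 pp2:1 pp3:3 pp4:3

Answer: 4 1 1 3 3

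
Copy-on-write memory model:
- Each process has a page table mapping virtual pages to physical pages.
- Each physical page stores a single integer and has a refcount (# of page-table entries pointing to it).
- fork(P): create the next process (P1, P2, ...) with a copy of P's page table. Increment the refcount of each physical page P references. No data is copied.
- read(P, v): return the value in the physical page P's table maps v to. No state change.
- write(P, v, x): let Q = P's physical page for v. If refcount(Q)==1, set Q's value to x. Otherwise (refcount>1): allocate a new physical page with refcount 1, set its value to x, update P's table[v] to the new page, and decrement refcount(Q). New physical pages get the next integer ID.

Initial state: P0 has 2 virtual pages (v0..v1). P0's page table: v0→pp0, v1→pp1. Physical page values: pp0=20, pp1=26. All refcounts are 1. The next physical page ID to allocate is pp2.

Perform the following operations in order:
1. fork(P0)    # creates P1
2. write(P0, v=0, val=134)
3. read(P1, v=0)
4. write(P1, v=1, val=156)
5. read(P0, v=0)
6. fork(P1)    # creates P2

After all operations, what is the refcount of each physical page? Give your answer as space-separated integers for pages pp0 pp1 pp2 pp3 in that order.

Answer: 2 1 1 2

Derivation:
Op 1: fork(P0) -> P1. 2 ppages; refcounts: pp0:2 pp1:2
Op 2: write(P0, v0, 134). refcount(pp0)=2>1 -> COPY to pp2. 3 ppages; refcounts: pp0:1 pp1:2 pp2:1
Op 3: read(P1, v0) -> 20. No state change.
Op 4: write(P1, v1, 156). refcount(pp1)=2>1 -> COPY to pp3. 4 ppages; refcounts: pp0:1 pp1:1 pp2:1 pp3:1
Op 5: read(P0, v0) -> 134. No state change.
Op 6: fork(P1) -> P2. 4 ppages; refcounts: pp0:2 pp1:1 pp2:1 pp3:2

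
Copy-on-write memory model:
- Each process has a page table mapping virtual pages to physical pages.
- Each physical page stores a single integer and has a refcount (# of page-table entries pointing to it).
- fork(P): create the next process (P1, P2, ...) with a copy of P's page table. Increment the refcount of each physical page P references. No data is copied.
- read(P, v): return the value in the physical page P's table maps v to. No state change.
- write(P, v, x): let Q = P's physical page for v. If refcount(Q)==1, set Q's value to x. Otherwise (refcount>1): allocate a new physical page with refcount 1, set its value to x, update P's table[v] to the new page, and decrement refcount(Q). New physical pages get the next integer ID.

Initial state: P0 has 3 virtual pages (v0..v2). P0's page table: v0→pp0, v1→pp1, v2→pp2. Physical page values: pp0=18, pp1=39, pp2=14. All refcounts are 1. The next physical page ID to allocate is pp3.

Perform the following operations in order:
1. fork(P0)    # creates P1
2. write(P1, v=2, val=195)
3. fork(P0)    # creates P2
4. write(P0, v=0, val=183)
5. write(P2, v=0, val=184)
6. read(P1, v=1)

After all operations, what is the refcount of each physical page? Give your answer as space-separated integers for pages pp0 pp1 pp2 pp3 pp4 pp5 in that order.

Op 1: fork(P0) -> P1. 3 ppages; refcounts: pp0:2 pp1:2 pp2:2
Op 2: write(P1, v2, 195). refcount(pp2)=2>1 -> COPY to pp3. 4 ppages; refcounts: pp0:2 pp1:2 pp2:1 pp3:1
Op 3: fork(P0) -> P2. 4 ppages; refcounts: pp0:3 pp1:3 pp2:2 pp3:1
Op 4: write(P0, v0, 183). refcount(pp0)=3>1 -> COPY to pp4. 5 ppages; refcounts: pp0:2 pp1:3 pp2:2 pp3:1 pp4:1
Op 5: write(P2, v0, 184). refcount(pp0)=2>1 -> COPY to pp5. 6 ppages; refcounts: pp0:1 pp1:3 pp2:2 pp3:1 pp4:1 pp5:1
Op 6: read(P1, v1) -> 39. No state change.

Answer: 1 3 2 1 1 1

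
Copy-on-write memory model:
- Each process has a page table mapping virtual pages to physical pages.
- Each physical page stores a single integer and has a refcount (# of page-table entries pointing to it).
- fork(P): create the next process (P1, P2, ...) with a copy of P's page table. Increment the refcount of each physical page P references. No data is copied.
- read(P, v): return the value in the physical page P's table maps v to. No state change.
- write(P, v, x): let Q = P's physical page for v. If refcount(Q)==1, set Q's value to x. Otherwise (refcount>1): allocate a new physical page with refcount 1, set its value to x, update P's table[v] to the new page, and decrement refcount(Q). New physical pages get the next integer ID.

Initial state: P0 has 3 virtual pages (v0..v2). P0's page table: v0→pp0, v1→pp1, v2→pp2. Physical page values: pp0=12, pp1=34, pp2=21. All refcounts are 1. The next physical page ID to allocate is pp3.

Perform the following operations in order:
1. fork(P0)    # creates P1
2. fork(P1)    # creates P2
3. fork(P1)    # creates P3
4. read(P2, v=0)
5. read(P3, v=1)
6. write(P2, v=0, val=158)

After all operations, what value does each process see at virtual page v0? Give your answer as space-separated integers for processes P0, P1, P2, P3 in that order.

Op 1: fork(P0) -> P1. 3 ppages; refcounts: pp0:2 pp1:2 pp2:2
Op 2: fork(P1) -> P2. 3 ppages; refcounts: pp0:3 pp1:3 pp2:3
Op 3: fork(P1) -> P3. 3 ppages; refcounts: pp0:4 pp1:4 pp2:4
Op 4: read(P2, v0) -> 12. No state change.
Op 5: read(P3, v1) -> 34. No state change.
Op 6: write(P2, v0, 158). refcount(pp0)=4>1 -> COPY to pp3. 4 ppages; refcounts: pp0:3 pp1:4 pp2:4 pp3:1
P0: v0 -> pp0 = 12
P1: v0 -> pp0 = 12
P2: v0 -> pp3 = 158
P3: v0 -> pp0 = 12

Answer: 12 12 158 12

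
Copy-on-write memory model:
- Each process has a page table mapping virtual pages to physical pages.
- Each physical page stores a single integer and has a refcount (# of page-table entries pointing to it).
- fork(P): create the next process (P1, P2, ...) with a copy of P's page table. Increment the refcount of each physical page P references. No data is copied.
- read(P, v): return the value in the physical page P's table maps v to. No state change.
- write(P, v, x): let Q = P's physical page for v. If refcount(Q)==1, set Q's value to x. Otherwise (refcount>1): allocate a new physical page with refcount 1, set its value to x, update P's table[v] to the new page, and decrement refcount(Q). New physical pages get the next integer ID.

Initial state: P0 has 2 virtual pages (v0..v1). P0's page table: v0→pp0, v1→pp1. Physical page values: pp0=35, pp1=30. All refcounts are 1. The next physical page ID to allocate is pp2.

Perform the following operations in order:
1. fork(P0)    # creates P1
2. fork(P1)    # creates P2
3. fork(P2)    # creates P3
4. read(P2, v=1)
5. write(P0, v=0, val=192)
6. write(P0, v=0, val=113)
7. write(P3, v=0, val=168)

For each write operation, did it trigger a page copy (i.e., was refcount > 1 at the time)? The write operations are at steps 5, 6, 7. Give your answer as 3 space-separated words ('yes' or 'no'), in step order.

Op 1: fork(P0) -> P1. 2 ppages; refcounts: pp0:2 pp1:2
Op 2: fork(P1) -> P2. 2 ppages; refcounts: pp0:3 pp1:3
Op 3: fork(P2) -> P3. 2 ppages; refcounts: pp0:4 pp1:4
Op 4: read(P2, v1) -> 30. No state change.
Op 5: write(P0, v0, 192). refcount(pp0)=4>1 -> COPY to pp2. 3 ppages; refcounts: pp0:3 pp1:4 pp2:1
Op 6: write(P0, v0, 113). refcount(pp2)=1 -> write in place. 3 ppages; refcounts: pp0:3 pp1:4 pp2:1
Op 7: write(P3, v0, 168). refcount(pp0)=3>1 -> COPY to pp3. 4 ppages; refcounts: pp0:2 pp1:4 pp2:1 pp3:1

yes no yes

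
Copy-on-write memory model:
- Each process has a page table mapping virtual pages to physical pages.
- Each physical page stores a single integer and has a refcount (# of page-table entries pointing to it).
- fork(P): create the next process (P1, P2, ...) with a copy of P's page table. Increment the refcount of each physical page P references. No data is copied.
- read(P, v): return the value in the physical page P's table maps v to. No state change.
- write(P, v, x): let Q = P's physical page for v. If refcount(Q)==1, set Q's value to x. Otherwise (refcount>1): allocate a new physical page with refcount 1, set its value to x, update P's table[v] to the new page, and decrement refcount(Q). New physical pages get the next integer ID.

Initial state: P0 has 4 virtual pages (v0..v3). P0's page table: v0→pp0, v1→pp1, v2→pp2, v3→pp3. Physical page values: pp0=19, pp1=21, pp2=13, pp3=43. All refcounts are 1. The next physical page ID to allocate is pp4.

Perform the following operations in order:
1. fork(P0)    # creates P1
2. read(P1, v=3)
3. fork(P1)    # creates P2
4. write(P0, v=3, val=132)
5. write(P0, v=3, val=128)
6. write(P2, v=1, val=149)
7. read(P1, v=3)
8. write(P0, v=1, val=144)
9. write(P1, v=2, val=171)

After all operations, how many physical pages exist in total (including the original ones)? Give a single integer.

Op 1: fork(P0) -> P1. 4 ppages; refcounts: pp0:2 pp1:2 pp2:2 pp3:2
Op 2: read(P1, v3) -> 43. No state change.
Op 3: fork(P1) -> P2. 4 ppages; refcounts: pp0:3 pp1:3 pp2:3 pp3:3
Op 4: write(P0, v3, 132). refcount(pp3)=3>1 -> COPY to pp4. 5 ppages; refcounts: pp0:3 pp1:3 pp2:3 pp3:2 pp4:1
Op 5: write(P0, v3, 128). refcount(pp4)=1 -> write in place. 5 ppages; refcounts: pp0:3 pp1:3 pp2:3 pp3:2 pp4:1
Op 6: write(P2, v1, 149). refcount(pp1)=3>1 -> COPY to pp5. 6 ppages; refcounts: pp0:3 pp1:2 pp2:3 pp3:2 pp4:1 pp5:1
Op 7: read(P1, v3) -> 43. No state change.
Op 8: write(P0, v1, 144). refcount(pp1)=2>1 -> COPY to pp6. 7 ppages; refcounts: pp0:3 pp1:1 pp2:3 pp3:2 pp4:1 pp5:1 pp6:1
Op 9: write(P1, v2, 171). refcount(pp2)=3>1 -> COPY to pp7. 8 ppages; refcounts: pp0:3 pp1:1 pp2:2 pp3:2 pp4:1 pp5:1 pp6:1 pp7:1

Answer: 8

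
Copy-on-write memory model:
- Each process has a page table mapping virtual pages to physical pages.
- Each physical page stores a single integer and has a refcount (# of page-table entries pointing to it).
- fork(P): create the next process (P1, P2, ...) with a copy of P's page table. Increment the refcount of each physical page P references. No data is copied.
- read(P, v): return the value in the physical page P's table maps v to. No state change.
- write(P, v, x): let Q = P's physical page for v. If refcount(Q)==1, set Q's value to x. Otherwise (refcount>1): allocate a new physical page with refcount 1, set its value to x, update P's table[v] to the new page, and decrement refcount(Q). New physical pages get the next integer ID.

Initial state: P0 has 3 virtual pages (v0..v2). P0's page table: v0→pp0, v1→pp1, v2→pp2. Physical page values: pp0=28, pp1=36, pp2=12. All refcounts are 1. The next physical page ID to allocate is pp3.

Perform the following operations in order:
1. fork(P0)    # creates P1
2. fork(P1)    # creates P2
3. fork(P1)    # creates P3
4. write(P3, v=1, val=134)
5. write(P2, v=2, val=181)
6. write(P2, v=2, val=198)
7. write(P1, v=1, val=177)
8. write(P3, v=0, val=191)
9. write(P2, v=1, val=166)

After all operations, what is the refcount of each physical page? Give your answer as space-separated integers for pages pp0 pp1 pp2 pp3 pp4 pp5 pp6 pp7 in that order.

Op 1: fork(P0) -> P1. 3 ppages; refcounts: pp0:2 pp1:2 pp2:2
Op 2: fork(P1) -> P2. 3 ppages; refcounts: pp0:3 pp1:3 pp2:3
Op 3: fork(P1) -> P3. 3 ppages; refcounts: pp0:4 pp1:4 pp2:4
Op 4: write(P3, v1, 134). refcount(pp1)=4>1 -> COPY to pp3. 4 ppages; refcounts: pp0:4 pp1:3 pp2:4 pp3:1
Op 5: write(P2, v2, 181). refcount(pp2)=4>1 -> COPY to pp4. 5 ppages; refcounts: pp0:4 pp1:3 pp2:3 pp3:1 pp4:1
Op 6: write(P2, v2, 198). refcount(pp4)=1 -> write in place. 5 ppages; refcounts: pp0:4 pp1:3 pp2:3 pp3:1 pp4:1
Op 7: write(P1, v1, 177). refcount(pp1)=3>1 -> COPY to pp5. 6 ppages; refcounts: pp0:4 pp1:2 pp2:3 pp3:1 pp4:1 pp5:1
Op 8: write(P3, v0, 191). refcount(pp0)=4>1 -> COPY to pp6. 7 ppages; refcounts: pp0:3 pp1:2 pp2:3 pp3:1 pp4:1 pp5:1 pp6:1
Op 9: write(P2, v1, 166). refcount(pp1)=2>1 -> COPY to pp7. 8 ppages; refcounts: pp0:3 pp1:1 pp2:3 pp3:1 pp4:1 pp5:1 pp6:1 pp7:1

Answer: 3 1 3 1 1 1 1 1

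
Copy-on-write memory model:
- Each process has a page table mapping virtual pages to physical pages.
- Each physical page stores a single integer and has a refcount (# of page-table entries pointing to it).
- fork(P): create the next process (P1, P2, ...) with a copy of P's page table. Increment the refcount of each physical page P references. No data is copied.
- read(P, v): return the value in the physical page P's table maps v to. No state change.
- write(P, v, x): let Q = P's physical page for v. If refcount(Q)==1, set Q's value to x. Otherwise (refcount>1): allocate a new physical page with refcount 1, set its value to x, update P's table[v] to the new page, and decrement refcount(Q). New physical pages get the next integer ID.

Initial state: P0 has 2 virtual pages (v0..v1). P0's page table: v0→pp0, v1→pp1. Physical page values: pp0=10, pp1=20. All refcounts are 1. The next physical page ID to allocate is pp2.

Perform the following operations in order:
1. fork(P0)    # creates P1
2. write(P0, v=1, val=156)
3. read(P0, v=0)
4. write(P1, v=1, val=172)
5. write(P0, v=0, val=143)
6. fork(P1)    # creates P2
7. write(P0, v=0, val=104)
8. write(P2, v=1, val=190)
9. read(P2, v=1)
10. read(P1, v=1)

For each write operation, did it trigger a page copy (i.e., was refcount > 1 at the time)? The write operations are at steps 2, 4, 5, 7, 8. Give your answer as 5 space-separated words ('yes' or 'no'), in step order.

Op 1: fork(P0) -> P1. 2 ppages; refcounts: pp0:2 pp1:2
Op 2: write(P0, v1, 156). refcount(pp1)=2>1 -> COPY to pp2. 3 ppages; refcounts: pp0:2 pp1:1 pp2:1
Op 3: read(P0, v0) -> 10. No state change.
Op 4: write(P1, v1, 172). refcount(pp1)=1 -> write in place. 3 ppages; refcounts: pp0:2 pp1:1 pp2:1
Op 5: write(P0, v0, 143). refcount(pp0)=2>1 -> COPY to pp3. 4 ppages; refcounts: pp0:1 pp1:1 pp2:1 pp3:1
Op 6: fork(P1) -> P2. 4 ppages; refcounts: pp0:2 pp1:2 pp2:1 pp3:1
Op 7: write(P0, v0, 104). refcount(pp3)=1 -> write in place. 4 ppages; refcounts: pp0:2 pp1:2 pp2:1 pp3:1
Op 8: write(P2, v1, 190). refcount(pp1)=2>1 -> COPY to pp4. 5 ppages; refcounts: pp0:2 pp1:1 pp2:1 pp3:1 pp4:1
Op 9: read(P2, v1) -> 190. No state change.
Op 10: read(P1, v1) -> 172. No state change.

yes no yes no yes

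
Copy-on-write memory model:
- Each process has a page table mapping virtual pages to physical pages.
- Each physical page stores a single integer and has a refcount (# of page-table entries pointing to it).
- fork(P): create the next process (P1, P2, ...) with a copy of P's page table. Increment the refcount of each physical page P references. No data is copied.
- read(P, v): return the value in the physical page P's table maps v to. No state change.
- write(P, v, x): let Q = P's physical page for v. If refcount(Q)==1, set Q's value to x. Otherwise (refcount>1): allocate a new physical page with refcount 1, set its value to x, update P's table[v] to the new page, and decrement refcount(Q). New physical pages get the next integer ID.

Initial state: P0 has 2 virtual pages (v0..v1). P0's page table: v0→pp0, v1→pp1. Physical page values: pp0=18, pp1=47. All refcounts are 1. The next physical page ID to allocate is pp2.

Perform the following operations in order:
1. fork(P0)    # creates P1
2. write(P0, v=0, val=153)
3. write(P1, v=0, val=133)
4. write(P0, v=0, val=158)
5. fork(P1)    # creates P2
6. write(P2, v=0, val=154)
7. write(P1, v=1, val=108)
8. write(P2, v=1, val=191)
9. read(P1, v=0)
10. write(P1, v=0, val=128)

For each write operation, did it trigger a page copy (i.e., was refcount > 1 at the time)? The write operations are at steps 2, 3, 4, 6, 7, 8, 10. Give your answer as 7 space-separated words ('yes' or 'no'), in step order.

Op 1: fork(P0) -> P1. 2 ppages; refcounts: pp0:2 pp1:2
Op 2: write(P0, v0, 153). refcount(pp0)=2>1 -> COPY to pp2. 3 ppages; refcounts: pp0:1 pp1:2 pp2:1
Op 3: write(P1, v0, 133). refcount(pp0)=1 -> write in place. 3 ppages; refcounts: pp0:1 pp1:2 pp2:1
Op 4: write(P0, v0, 158). refcount(pp2)=1 -> write in place. 3 ppages; refcounts: pp0:1 pp1:2 pp2:1
Op 5: fork(P1) -> P2. 3 ppages; refcounts: pp0:2 pp1:3 pp2:1
Op 6: write(P2, v0, 154). refcount(pp0)=2>1 -> COPY to pp3. 4 ppages; refcounts: pp0:1 pp1:3 pp2:1 pp3:1
Op 7: write(P1, v1, 108). refcount(pp1)=3>1 -> COPY to pp4. 5 ppages; refcounts: pp0:1 pp1:2 pp2:1 pp3:1 pp4:1
Op 8: write(P2, v1, 191). refcount(pp1)=2>1 -> COPY to pp5. 6 ppages; refcounts: pp0:1 pp1:1 pp2:1 pp3:1 pp4:1 pp5:1
Op 9: read(P1, v0) -> 133. No state change.
Op 10: write(P1, v0, 128). refcount(pp0)=1 -> write in place. 6 ppages; refcounts: pp0:1 pp1:1 pp2:1 pp3:1 pp4:1 pp5:1

yes no no yes yes yes no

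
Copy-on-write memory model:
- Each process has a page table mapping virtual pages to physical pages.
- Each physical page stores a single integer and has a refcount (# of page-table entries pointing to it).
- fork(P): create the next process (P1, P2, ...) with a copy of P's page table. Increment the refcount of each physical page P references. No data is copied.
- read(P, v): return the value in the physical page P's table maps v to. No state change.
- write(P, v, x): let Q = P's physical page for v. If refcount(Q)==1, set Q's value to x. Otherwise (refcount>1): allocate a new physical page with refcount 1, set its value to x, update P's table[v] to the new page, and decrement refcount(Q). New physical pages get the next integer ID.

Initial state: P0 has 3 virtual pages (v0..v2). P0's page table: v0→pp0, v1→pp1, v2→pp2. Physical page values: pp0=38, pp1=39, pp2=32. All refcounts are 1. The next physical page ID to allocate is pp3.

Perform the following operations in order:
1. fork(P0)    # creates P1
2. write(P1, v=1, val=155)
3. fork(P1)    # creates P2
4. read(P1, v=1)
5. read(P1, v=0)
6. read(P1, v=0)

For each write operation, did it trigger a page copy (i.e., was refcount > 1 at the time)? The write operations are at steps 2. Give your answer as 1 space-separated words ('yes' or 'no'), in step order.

Op 1: fork(P0) -> P1. 3 ppages; refcounts: pp0:2 pp1:2 pp2:2
Op 2: write(P1, v1, 155). refcount(pp1)=2>1 -> COPY to pp3. 4 ppages; refcounts: pp0:2 pp1:1 pp2:2 pp3:1
Op 3: fork(P1) -> P2. 4 ppages; refcounts: pp0:3 pp1:1 pp2:3 pp3:2
Op 4: read(P1, v1) -> 155. No state change.
Op 5: read(P1, v0) -> 38. No state change.
Op 6: read(P1, v0) -> 38. No state change.

yes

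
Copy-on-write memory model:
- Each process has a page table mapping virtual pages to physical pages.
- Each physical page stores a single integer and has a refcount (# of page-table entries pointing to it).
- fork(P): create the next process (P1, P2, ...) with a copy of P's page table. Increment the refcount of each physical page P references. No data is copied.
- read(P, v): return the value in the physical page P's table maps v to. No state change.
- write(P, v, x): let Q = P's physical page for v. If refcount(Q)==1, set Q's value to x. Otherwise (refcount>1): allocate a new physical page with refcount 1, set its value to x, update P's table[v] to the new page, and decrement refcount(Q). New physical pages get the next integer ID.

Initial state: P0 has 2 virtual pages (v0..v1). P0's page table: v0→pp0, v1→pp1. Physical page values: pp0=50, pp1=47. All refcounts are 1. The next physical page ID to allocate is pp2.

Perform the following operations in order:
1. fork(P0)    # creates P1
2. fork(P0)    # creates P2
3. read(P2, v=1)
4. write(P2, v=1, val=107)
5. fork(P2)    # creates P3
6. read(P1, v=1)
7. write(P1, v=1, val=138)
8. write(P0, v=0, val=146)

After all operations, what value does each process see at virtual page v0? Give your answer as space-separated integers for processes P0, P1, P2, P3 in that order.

Answer: 146 50 50 50

Derivation:
Op 1: fork(P0) -> P1. 2 ppages; refcounts: pp0:2 pp1:2
Op 2: fork(P0) -> P2. 2 ppages; refcounts: pp0:3 pp1:3
Op 3: read(P2, v1) -> 47. No state change.
Op 4: write(P2, v1, 107). refcount(pp1)=3>1 -> COPY to pp2. 3 ppages; refcounts: pp0:3 pp1:2 pp2:1
Op 5: fork(P2) -> P3. 3 ppages; refcounts: pp0:4 pp1:2 pp2:2
Op 6: read(P1, v1) -> 47. No state change.
Op 7: write(P1, v1, 138). refcount(pp1)=2>1 -> COPY to pp3. 4 ppages; refcounts: pp0:4 pp1:1 pp2:2 pp3:1
Op 8: write(P0, v0, 146). refcount(pp0)=4>1 -> COPY to pp4. 5 ppages; refcounts: pp0:3 pp1:1 pp2:2 pp3:1 pp4:1
P0: v0 -> pp4 = 146
P1: v0 -> pp0 = 50
P2: v0 -> pp0 = 50
P3: v0 -> pp0 = 50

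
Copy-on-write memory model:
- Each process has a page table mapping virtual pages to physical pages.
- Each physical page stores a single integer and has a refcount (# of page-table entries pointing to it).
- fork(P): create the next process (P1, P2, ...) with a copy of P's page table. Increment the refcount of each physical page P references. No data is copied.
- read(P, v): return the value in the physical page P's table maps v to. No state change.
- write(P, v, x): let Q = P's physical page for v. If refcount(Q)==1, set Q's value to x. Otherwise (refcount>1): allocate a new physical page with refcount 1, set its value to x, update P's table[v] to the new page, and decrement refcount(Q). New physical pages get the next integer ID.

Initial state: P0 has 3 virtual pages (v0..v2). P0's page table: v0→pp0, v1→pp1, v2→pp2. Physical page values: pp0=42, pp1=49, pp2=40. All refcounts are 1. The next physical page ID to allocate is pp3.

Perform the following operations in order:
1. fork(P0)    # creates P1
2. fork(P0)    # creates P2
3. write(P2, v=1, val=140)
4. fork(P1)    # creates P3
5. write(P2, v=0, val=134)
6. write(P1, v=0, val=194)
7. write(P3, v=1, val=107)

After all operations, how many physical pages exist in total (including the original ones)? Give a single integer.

Answer: 7

Derivation:
Op 1: fork(P0) -> P1. 3 ppages; refcounts: pp0:2 pp1:2 pp2:2
Op 2: fork(P0) -> P2. 3 ppages; refcounts: pp0:3 pp1:3 pp2:3
Op 3: write(P2, v1, 140). refcount(pp1)=3>1 -> COPY to pp3. 4 ppages; refcounts: pp0:3 pp1:2 pp2:3 pp3:1
Op 4: fork(P1) -> P3. 4 ppages; refcounts: pp0:4 pp1:3 pp2:4 pp3:1
Op 5: write(P2, v0, 134). refcount(pp0)=4>1 -> COPY to pp4. 5 ppages; refcounts: pp0:3 pp1:3 pp2:4 pp3:1 pp4:1
Op 6: write(P1, v0, 194). refcount(pp0)=3>1 -> COPY to pp5. 6 ppages; refcounts: pp0:2 pp1:3 pp2:4 pp3:1 pp4:1 pp5:1
Op 7: write(P3, v1, 107). refcount(pp1)=3>1 -> COPY to pp6. 7 ppages; refcounts: pp0:2 pp1:2 pp2:4 pp3:1 pp4:1 pp5:1 pp6:1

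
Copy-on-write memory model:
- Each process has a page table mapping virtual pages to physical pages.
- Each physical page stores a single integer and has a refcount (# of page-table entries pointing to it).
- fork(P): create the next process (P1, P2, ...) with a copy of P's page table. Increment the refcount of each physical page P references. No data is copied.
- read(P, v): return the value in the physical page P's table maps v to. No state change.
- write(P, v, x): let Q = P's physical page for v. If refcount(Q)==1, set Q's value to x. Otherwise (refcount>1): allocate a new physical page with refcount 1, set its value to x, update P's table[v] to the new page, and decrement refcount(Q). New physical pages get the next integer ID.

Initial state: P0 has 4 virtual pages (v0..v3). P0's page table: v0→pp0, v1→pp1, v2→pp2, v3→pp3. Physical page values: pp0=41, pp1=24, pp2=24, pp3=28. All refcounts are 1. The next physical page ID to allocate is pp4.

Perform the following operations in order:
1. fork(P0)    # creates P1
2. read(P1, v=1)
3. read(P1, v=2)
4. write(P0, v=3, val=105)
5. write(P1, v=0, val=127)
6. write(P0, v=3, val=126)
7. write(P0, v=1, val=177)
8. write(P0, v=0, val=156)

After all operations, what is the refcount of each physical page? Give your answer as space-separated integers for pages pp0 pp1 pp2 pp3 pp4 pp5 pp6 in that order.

Op 1: fork(P0) -> P1. 4 ppages; refcounts: pp0:2 pp1:2 pp2:2 pp3:2
Op 2: read(P1, v1) -> 24. No state change.
Op 3: read(P1, v2) -> 24. No state change.
Op 4: write(P0, v3, 105). refcount(pp3)=2>1 -> COPY to pp4. 5 ppages; refcounts: pp0:2 pp1:2 pp2:2 pp3:1 pp4:1
Op 5: write(P1, v0, 127). refcount(pp0)=2>1 -> COPY to pp5. 6 ppages; refcounts: pp0:1 pp1:2 pp2:2 pp3:1 pp4:1 pp5:1
Op 6: write(P0, v3, 126). refcount(pp4)=1 -> write in place. 6 ppages; refcounts: pp0:1 pp1:2 pp2:2 pp3:1 pp4:1 pp5:1
Op 7: write(P0, v1, 177). refcount(pp1)=2>1 -> COPY to pp6. 7 ppages; refcounts: pp0:1 pp1:1 pp2:2 pp3:1 pp4:1 pp5:1 pp6:1
Op 8: write(P0, v0, 156). refcount(pp0)=1 -> write in place. 7 ppages; refcounts: pp0:1 pp1:1 pp2:2 pp3:1 pp4:1 pp5:1 pp6:1

Answer: 1 1 2 1 1 1 1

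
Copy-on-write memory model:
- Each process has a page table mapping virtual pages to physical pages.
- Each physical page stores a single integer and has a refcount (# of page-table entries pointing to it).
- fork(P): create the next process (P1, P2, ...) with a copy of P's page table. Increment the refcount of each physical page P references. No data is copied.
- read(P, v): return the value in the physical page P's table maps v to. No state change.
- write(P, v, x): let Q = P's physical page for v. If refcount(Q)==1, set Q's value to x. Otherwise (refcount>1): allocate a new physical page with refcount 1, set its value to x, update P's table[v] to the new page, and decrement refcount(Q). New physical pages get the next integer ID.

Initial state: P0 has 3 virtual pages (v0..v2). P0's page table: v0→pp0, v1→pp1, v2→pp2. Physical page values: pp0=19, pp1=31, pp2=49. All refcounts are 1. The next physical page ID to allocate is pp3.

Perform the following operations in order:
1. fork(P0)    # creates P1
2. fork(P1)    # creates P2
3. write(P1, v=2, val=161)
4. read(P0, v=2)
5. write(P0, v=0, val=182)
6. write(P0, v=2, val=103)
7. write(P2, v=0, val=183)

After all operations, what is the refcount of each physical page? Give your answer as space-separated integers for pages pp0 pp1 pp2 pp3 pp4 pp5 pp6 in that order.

Op 1: fork(P0) -> P1. 3 ppages; refcounts: pp0:2 pp1:2 pp2:2
Op 2: fork(P1) -> P2. 3 ppages; refcounts: pp0:3 pp1:3 pp2:3
Op 3: write(P1, v2, 161). refcount(pp2)=3>1 -> COPY to pp3. 4 ppages; refcounts: pp0:3 pp1:3 pp2:2 pp3:1
Op 4: read(P0, v2) -> 49. No state change.
Op 5: write(P0, v0, 182). refcount(pp0)=3>1 -> COPY to pp4. 5 ppages; refcounts: pp0:2 pp1:3 pp2:2 pp3:1 pp4:1
Op 6: write(P0, v2, 103). refcount(pp2)=2>1 -> COPY to pp5. 6 ppages; refcounts: pp0:2 pp1:3 pp2:1 pp3:1 pp4:1 pp5:1
Op 7: write(P2, v0, 183). refcount(pp0)=2>1 -> COPY to pp6. 7 ppages; refcounts: pp0:1 pp1:3 pp2:1 pp3:1 pp4:1 pp5:1 pp6:1

Answer: 1 3 1 1 1 1 1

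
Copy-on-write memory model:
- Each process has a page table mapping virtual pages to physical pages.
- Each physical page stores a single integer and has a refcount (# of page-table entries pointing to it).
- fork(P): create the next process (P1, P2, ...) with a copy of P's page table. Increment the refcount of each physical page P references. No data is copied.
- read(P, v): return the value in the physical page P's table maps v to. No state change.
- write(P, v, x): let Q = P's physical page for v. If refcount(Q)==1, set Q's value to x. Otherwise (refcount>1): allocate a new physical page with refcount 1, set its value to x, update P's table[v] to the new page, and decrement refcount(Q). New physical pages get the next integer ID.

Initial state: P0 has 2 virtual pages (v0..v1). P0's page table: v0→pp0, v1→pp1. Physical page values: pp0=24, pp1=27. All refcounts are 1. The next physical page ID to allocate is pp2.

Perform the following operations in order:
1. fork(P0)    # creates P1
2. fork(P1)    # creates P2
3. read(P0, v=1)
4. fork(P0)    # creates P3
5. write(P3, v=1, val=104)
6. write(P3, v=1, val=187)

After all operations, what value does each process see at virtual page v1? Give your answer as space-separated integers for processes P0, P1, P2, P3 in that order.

Op 1: fork(P0) -> P1. 2 ppages; refcounts: pp0:2 pp1:2
Op 2: fork(P1) -> P2. 2 ppages; refcounts: pp0:3 pp1:3
Op 3: read(P0, v1) -> 27. No state change.
Op 4: fork(P0) -> P3. 2 ppages; refcounts: pp0:4 pp1:4
Op 5: write(P3, v1, 104). refcount(pp1)=4>1 -> COPY to pp2. 3 ppages; refcounts: pp0:4 pp1:3 pp2:1
Op 6: write(P3, v1, 187). refcount(pp2)=1 -> write in place. 3 ppages; refcounts: pp0:4 pp1:3 pp2:1
P0: v1 -> pp1 = 27
P1: v1 -> pp1 = 27
P2: v1 -> pp1 = 27
P3: v1 -> pp2 = 187

Answer: 27 27 27 187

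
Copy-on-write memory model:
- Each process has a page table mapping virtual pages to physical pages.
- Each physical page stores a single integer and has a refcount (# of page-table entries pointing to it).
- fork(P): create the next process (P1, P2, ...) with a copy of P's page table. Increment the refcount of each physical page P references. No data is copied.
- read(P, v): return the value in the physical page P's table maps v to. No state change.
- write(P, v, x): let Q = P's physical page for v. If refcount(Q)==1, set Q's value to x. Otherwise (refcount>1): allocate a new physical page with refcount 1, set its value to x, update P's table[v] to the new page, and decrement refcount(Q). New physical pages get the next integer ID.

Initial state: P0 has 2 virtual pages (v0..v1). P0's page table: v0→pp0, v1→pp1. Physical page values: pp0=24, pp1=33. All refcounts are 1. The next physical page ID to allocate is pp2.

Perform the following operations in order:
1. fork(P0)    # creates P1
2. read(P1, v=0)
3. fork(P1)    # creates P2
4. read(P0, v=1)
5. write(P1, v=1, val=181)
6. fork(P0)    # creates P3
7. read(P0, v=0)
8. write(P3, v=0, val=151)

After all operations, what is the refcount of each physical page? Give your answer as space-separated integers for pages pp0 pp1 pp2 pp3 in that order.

Op 1: fork(P0) -> P1. 2 ppages; refcounts: pp0:2 pp1:2
Op 2: read(P1, v0) -> 24. No state change.
Op 3: fork(P1) -> P2. 2 ppages; refcounts: pp0:3 pp1:3
Op 4: read(P0, v1) -> 33. No state change.
Op 5: write(P1, v1, 181). refcount(pp1)=3>1 -> COPY to pp2. 3 ppages; refcounts: pp0:3 pp1:2 pp2:1
Op 6: fork(P0) -> P3. 3 ppages; refcounts: pp0:4 pp1:3 pp2:1
Op 7: read(P0, v0) -> 24. No state change.
Op 8: write(P3, v0, 151). refcount(pp0)=4>1 -> COPY to pp3. 4 ppages; refcounts: pp0:3 pp1:3 pp2:1 pp3:1

Answer: 3 3 1 1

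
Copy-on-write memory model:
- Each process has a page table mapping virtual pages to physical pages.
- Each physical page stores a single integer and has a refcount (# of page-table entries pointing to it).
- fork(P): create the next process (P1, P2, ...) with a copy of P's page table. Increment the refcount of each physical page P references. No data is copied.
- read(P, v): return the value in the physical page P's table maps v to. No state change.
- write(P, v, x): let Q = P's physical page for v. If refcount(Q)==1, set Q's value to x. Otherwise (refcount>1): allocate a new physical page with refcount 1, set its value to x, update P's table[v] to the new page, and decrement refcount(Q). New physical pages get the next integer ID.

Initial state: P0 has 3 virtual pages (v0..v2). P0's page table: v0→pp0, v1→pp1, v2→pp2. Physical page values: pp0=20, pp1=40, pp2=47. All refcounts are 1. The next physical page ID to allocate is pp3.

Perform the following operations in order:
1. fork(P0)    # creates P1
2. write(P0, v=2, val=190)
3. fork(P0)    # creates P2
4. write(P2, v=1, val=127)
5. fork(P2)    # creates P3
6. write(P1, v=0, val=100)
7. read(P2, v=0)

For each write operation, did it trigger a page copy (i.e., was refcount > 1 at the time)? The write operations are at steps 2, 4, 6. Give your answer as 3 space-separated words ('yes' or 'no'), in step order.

Op 1: fork(P0) -> P1. 3 ppages; refcounts: pp0:2 pp1:2 pp2:2
Op 2: write(P0, v2, 190). refcount(pp2)=2>1 -> COPY to pp3. 4 ppages; refcounts: pp0:2 pp1:2 pp2:1 pp3:1
Op 3: fork(P0) -> P2. 4 ppages; refcounts: pp0:3 pp1:3 pp2:1 pp3:2
Op 4: write(P2, v1, 127). refcount(pp1)=3>1 -> COPY to pp4. 5 ppages; refcounts: pp0:3 pp1:2 pp2:1 pp3:2 pp4:1
Op 5: fork(P2) -> P3. 5 ppages; refcounts: pp0:4 pp1:2 pp2:1 pp3:3 pp4:2
Op 6: write(P1, v0, 100). refcount(pp0)=4>1 -> COPY to pp5. 6 ppages; refcounts: pp0:3 pp1:2 pp2:1 pp3:3 pp4:2 pp5:1
Op 7: read(P2, v0) -> 20. No state change.

yes yes yes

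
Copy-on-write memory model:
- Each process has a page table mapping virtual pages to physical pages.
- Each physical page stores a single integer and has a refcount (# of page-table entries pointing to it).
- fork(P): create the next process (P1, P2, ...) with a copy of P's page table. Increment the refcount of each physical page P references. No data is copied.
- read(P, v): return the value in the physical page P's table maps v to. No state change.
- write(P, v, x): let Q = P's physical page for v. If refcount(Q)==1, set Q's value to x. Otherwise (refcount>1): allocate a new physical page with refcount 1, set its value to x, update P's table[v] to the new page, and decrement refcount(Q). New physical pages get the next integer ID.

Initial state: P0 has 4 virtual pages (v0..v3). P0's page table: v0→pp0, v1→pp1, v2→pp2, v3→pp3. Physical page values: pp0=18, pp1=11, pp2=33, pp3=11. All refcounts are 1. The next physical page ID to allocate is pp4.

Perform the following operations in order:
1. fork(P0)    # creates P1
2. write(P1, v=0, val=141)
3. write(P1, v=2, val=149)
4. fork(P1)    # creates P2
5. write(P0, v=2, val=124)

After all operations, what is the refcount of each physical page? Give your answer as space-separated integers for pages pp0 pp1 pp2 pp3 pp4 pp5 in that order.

Answer: 1 3 1 3 2 2

Derivation:
Op 1: fork(P0) -> P1. 4 ppages; refcounts: pp0:2 pp1:2 pp2:2 pp3:2
Op 2: write(P1, v0, 141). refcount(pp0)=2>1 -> COPY to pp4. 5 ppages; refcounts: pp0:1 pp1:2 pp2:2 pp3:2 pp4:1
Op 3: write(P1, v2, 149). refcount(pp2)=2>1 -> COPY to pp5. 6 ppages; refcounts: pp0:1 pp1:2 pp2:1 pp3:2 pp4:1 pp5:1
Op 4: fork(P1) -> P2. 6 ppages; refcounts: pp0:1 pp1:3 pp2:1 pp3:3 pp4:2 pp5:2
Op 5: write(P0, v2, 124). refcount(pp2)=1 -> write in place. 6 ppages; refcounts: pp0:1 pp1:3 pp2:1 pp3:3 pp4:2 pp5:2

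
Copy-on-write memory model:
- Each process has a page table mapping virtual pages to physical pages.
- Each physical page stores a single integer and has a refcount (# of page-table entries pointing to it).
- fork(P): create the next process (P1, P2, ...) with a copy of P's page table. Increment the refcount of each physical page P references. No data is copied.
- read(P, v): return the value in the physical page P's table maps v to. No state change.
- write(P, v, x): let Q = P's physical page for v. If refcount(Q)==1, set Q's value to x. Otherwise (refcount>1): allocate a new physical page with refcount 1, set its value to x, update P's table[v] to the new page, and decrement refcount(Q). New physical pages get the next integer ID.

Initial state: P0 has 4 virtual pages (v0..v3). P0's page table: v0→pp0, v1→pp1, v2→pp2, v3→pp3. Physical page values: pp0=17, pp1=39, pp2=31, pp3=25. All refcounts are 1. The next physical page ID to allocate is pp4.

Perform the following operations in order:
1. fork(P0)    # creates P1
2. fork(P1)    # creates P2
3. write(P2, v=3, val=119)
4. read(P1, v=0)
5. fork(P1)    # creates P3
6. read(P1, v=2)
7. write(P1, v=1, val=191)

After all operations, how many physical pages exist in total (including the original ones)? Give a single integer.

Op 1: fork(P0) -> P1. 4 ppages; refcounts: pp0:2 pp1:2 pp2:2 pp3:2
Op 2: fork(P1) -> P2. 4 ppages; refcounts: pp0:3 pp1:3 pp2:3 pp3:3
Op 3: write(P2, v3, 119). refcount(pp3)=3>1 -> COPY to pp4. 5 ppages; refcounts: pp0:3 pp1:3 pp2:3 pp3:2 pp4:1
Op 4: read(P1, v0) -> 17. No state change.
Op 5: fork(P1) -> P3. 5 ppages; refcounts: pp0:4 pp1:4 pp2:4 pp3:3 pp4:1
Op 6: read(P1, v2) -> 31. No state change.
Op 7: write(P1, v1, 191). refcount(pp1)=4>1 -> COPY to pp5. 6 ppages; refcounts: pp0:4 pp1:3 pp2:4 pp3:3 pp4:1 pp5:1

Answer: 6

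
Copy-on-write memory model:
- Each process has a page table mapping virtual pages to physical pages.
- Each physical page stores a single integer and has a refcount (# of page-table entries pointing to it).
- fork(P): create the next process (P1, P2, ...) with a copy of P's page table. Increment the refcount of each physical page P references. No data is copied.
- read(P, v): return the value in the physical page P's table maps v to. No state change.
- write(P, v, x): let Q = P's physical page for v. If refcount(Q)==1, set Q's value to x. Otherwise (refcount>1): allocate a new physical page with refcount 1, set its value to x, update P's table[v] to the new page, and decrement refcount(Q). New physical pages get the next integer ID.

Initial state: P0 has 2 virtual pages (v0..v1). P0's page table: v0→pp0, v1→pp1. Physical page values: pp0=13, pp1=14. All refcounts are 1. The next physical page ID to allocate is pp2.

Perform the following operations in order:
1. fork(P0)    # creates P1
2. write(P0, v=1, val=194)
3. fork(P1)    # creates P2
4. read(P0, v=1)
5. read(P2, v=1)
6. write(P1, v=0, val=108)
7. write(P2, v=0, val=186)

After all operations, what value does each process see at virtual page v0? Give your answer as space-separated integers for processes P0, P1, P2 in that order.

Op 1: fork(P0) -> P1. 2 ppages; refcounts: pp0:2 pp1:2
Op 2: write(P0, v1, 194). refcount(pp1)=2>1 -> COPY to pp2. 3 ppages; refcounts: pp0:2 pp1:1 pp2:1
Op 3: fork(P1) -> P2. 3 ppages; refcounts: pp0:3 pp1:2 pp2:1
Op 4: read(P0, v1) -> 194. No state change.
Op 5: read(P2, v1) -> 14. No state change.
Op 6: write(P1, v0, 108). refcount(pp0)=3>1 -> COPY to pp3. 4 ppages; refcounts: pp0:2 pp1:2 pp2:1 pp3:1
Op 7: write(P2, v0, 186). refcount(pp0)=2>1 -> COPY to pp4. 5 ppages; refcounts: pp0:1 pp1:2 pp2:1 pp3:1 pp4:1
P0: v0 -> pp0 = 13
P1: v0 -> pp3 = 108
P2: v0 -> pp4 = 186

Answer: 13 108 186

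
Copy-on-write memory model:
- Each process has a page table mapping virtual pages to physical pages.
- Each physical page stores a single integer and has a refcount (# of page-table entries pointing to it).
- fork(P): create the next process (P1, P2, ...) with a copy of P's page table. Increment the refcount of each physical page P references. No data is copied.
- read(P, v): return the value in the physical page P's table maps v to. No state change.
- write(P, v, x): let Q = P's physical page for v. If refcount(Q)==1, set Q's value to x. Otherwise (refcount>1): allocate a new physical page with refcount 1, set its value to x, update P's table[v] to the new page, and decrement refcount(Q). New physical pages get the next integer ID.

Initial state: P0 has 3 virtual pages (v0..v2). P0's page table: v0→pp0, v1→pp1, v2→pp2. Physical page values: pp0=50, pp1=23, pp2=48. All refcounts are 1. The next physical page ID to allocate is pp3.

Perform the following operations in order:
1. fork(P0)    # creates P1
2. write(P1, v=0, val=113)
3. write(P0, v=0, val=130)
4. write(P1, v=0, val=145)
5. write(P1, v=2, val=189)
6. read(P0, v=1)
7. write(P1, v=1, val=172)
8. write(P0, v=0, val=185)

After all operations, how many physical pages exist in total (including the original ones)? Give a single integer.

Op 1: fork(P0) -> P1. 3 ppages; refcounts: pp0:2 pp1:2 pp2:2
Op 2: write(P1, v0, 113). refcount(pp0)=2>1 -> COPY to pp3. 4 ppages; refcounts: pp0:1 pp1:2 pp2:2 pp3:1
Op 3: write(P0, v0, 130). refcount(pp0)=1 -> write in place. 4 ppages; refcounts: pp0:1 pp1:2 pp2:2 pp3:1
Op 4: write(P1, v0, 145). refcount(pp3)=1 -> write in place. 4 ppages; refcounts: pp0:1 pp1:2 pp2:2 pp3:1
Op 5: write(P1, v2, 189). refcount(pp2)=2>1 -> COPY to pp4. 5 ppages; refcounts: pp0:1 pp1:2 pp2:1 pp3:1 pp4:1
Op 6: read(P0, v1) -> 23. No state change.
Op 7: write(P1, v1, 172). refcount(pp1)=2>1 -> COPY to pp5. 6 ppages; refcounts: pp0:1 pp1:1 pp2:1 pp3:1 pp4:1 pp5:1
Op 8: write(P0, v0, 185). refcount(pp0)=1 -> write in place. 6 ppages; refcounts: pp0:1 pp1:1 pp2:1 pp3:1 pp4:1 pp5:1

Answer: 6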